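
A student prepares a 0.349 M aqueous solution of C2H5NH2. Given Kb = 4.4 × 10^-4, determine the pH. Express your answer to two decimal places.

pH = 12.09

C2H5NH2 + H2O ⇌ C2H5NH3+ + OH-
Kb = [OH-]²/(0.349 − [OH-]) = 4.4 × 10^-4
Neglecting [OH-] in the denominator: [OH-] = √(4.4 × 10^-4 × 0.349) = 1.24 × 10^-2 M
([OH-]/C₀ = 3.6% < 5%, so the approximation holds.)
pOH = −log(1.24 × 10^-2) = 1.91; pH = 14.00 − 1.91 = 12.09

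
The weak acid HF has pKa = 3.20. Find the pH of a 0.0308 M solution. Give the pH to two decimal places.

pH = 2.39

HF ⇌ F- + H+
Ka = 10^(−3.20) = 6.31 × 10^-4
Ka = x²/(0.0308 − x) = 6.31 × 10^-4
x is not negligible relative to C₀; solve x² + 0.000631·x − 1.94e-05 = 0.
x = (−Ka + √(Ka² + 4·Ka·C₀))/2 = 4.10 × 10^-3 M
pH = −log(4.10 × 10^-3) = 2.39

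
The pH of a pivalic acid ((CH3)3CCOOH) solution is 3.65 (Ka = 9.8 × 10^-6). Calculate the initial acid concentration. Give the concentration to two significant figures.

C₀ = 5.3 × 10^-3 M

[H+] = 10^(-3.65) = 2.24 × 10^-4 M = x
Ka = x²/(C₀ − x) ⇒ C₀ = x + x²/Ka
C₀ = 2.24 × 10^-4 + (2.24 × 10^-4)²/(9.8 × 10^-6) = 5.34 × 10^-3 M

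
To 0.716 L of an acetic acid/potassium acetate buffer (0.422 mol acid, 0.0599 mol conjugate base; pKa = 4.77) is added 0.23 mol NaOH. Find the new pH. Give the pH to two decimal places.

pH = 4.95

OH- converts CH3COOH to CH3COO-: CH3COOH → 0.192 mol, CH3COO- → 0.29 mol.
pH = pKa + log([A⁻]/[HA]) = 4.77 + log(0.29/0.192) = 4.77 +0.179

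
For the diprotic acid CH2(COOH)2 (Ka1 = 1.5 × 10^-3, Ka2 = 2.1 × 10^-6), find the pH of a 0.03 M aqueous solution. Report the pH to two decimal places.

pH = 2.22

Since Ka1 ≫ Ka2, the first ionization dominates [H+].
Ka1 = x²/(0.03 − x) = 1.5 × 10^-3
Solving the quadratic: x = (−Ka1 + √(Ka1² + 4·Ka1·C₀))/2 = 6.00 × 10^-3 M
pH = −log(6.00 × 10^-3) = 2.22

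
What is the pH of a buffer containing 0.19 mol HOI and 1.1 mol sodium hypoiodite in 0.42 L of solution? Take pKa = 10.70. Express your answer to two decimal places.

Using pH = pKa + log([base]/[acid]) with [base]/[acid] = 1.1/0.19:
pH = 10.70 + (+0.763) = 11.46

pH = 11.46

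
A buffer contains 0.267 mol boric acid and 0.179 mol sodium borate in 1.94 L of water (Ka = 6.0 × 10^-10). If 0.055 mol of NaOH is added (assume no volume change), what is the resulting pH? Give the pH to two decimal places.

pH = 9.26

OH- converts B(OH)3 to B(OH)4-: B(OH)3 → 0.212 mol, B(OH)4- → 0.234 mol.
pKa = −log(6.0 × 10^-10) = 9.222
pH = pKa + log(n_B(OH)4-/n_B(OH)3) = 9.222 + log(0.234/0.212) = 9.222 + (+0.043)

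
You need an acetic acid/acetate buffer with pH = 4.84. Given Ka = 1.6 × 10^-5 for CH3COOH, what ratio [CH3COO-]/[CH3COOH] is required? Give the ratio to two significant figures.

pKa = -log(1.6 × 10^-5) = 4.796
pH = pKa + log(r) ⇒ log(r) = 4.84 − 4.796 = +0.044
r = [CH3COO-]/[CH3COOH] = 10^(+0.044) = 1.11

ratio = 1.1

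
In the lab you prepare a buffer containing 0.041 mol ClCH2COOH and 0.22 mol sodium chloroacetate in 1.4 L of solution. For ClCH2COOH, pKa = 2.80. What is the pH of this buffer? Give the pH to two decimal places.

pH = pKa + log([A⁻]/[HA]) = 2.80 + log(0.22/0.041)
pH = 2.80 + (+0.730) = 3.53

pH = 3.53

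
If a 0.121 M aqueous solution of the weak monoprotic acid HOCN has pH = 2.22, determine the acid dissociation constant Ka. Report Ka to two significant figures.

Ka = 3.2 × 10^-4

[H+] = 10^(-2.22) = 6.03 × 10^-3 M
At equilibrium [HA] = 0.121 − 6.03 × 10^-3 = 1.15 × 10^-1 M
Ka = [H+][A-]/[HA] = (6.03 × 10^-3)² / 1.15 × 10^-1 = 3.2 × 10^-4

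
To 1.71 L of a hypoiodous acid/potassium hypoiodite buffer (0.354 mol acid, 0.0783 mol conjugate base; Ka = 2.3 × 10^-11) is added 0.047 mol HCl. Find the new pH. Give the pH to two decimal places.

After neutralization: n(HOI) = 0.401 mol, n(OI-) = 0.0313 mol.
pKa = −log(2.3 × 10^-11) = 10.638
pH = pKa + log(n_OI-/n_HOI) = 10.638 + log(0.0313/0.401) = 10.638 + (-1.108)

pH = 9.53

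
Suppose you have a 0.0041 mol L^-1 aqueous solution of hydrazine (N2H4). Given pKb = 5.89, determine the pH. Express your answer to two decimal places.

N2H4 + H2O ⇌ N2H5+ + OH-
Kb = 10^(−5.89) = 1.29 × 10^-6
Kb = [OH-]²/(0.0041 − [OH-]) = 1.29 × 10^-6
Since Kb ≪ C₀, [OH-] ≈ √(Kb·C₀) = 7.27 × 10^-5 M.
Check: 1.8% ionized — well under 5%, approximation valid.
pOH = 4.14, so pH = 14.00 − pOH = 9.86

pH = 9.86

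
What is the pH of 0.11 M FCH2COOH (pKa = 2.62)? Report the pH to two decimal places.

pH = 1.82

FCH2COOH ⇌ FCH2COO- + H+
Ka = 10^(−2.62) = 2.40 × 10^-3
Ka = [H+]²/(0.11 − [H+]) = 2.40 × 10^-3
Here C₀/Ka ≈ 45.8, so the small-[H+] approximation fails. Use the quadratic:
[H+] = [−0.0024 + √(0.0024² + 0.00106)]/2 = 1.51 × 10^-2 M
pH = −log(1.51 × 10^-2) = 1.82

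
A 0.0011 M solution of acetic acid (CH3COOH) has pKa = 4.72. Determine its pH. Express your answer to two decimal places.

pH = 3.87

CH3COOH ⇌ CH3COO- + H+
Ka = 10^(−4.72) = 1.91 × 10^-5
From the ICE table, Ka = x²/(0.0011 − x) = 1.91 × 10^-5.
x is not negligible relative to C₀; solve x² + 1.91e-05·x − 2.1e-08 = 0.
x = (−Ka + √(Ka² + 4·Ka·C₀))/2 = 1.36 × 10^-4 M
pH = −log(1.36 × 10^-4) = 3.87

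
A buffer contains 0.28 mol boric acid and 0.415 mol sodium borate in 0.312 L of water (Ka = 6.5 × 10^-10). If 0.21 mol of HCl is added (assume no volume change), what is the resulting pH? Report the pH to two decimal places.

Added H+ converts B(OH)4- to B(OH)3: B(OH)3 → 0.49 mol, B(OH)4- → 0.205 mol.
pKa = −log(6.5 × 10^-10) = 9.187
Henderson–Hasselbalch with mole ratio 0.205/0.49: pH = 9.187 + (-0.378)

pH = 8.81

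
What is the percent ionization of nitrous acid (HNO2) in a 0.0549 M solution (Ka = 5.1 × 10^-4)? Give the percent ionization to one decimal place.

9.2%

HNO2 ⇌ NO2- + H+; let x = [H+] at equilibrium.
Solve x² + 0.00051x − 2.8e-05 = 0 → x = 5.04 × 10^-3 M
Fraction ionized = 5.04 × 10^-3 / 0.0549 = 0.0918 → 9.2%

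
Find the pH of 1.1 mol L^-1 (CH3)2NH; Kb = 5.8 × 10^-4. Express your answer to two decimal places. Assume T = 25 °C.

pH = 12.40

(CH3)2NH + H2O ⇌ (CH3)2NH2+ + OH-
From the ICE table, Kb = x²/(1.1 − x) = 5.8 × 10^-4.
Since Kb ≪ C₀, x ≈ √(Kb·C₀) = 2.53 × 10^-2 M.
(x/C₀ = 2.3% < 5%, so the approximation holds.)
pOH = −log(2.53 × 10^-2) = 1.60; pH = 14.00 − 1.60 = 12.40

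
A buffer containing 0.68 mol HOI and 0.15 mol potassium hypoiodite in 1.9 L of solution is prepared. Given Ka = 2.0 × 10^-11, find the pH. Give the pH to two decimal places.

pKa = −log(2.0 × 10^-11) = 10.699
Henderson–Hasselbalch: pH = pKa + log([OI-]/[HOI]) = 10.699 + log(0.15/0.68)
pH = 10.699 + (-0.656) = 10.04

pH = 10.04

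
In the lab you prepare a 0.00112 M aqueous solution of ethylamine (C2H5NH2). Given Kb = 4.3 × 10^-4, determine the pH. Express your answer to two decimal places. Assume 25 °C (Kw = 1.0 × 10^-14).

C2H5NH2 + H2O ⇌ C2H5NH3+ + OH-
Kb = [OH-]²/(0.00112 − [OH-]) = 4.3 × 10^-4
The 5% rule fails; solving [OH-]² + Kb·[OH-] − Kb·C₀ = 0 exactly:
[OH-] = [−0.00043 + √(0.00043² + 1.93e-06)]/2 = 5.12 × 10^-4 M
pOH = −log(5.12 × 10^-4) = 3.29; pH = 14.00 − 3.29 = 10.71

pH = 10.71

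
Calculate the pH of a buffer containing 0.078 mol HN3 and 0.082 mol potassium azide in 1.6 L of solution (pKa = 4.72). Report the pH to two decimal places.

pH = pKa + log([A⁻]/[HA]) = 4.72 + log(0.082/0.078)
pH = 4.72 + (+0.022) = 4.74

pH = 4.74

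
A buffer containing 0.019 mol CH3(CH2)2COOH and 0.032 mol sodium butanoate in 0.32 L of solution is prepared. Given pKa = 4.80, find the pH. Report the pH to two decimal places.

Using pH = pKa + log([base]/[acid]) with [base]/[acid] = 0.032/0.019:
pH = 4.80 + (+0.226) = 5.03

pH = 5.03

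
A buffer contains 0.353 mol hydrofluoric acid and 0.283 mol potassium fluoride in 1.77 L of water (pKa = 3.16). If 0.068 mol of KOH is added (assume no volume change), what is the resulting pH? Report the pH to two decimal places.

pH = 3.25

OH- converts HF to F-: HF → 0.285 mol, F- → 0.351 mol.
pH = pKa + log([A⁻]/[HA]) = 3.16 + log(0.351/0.285) = 3.16 +0.090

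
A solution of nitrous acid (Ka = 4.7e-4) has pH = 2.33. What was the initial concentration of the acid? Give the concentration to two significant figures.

[H+] = 10^(-2.33) = 4.68 × 10^-3 M = x
Ka = x²/(C₀ − x) ⇒ C₀ = x + x²/Ka
C₀ = 4.68 × 10^-3 + (4.68 × 10^-3)²/(4.7 × 10^-4) = 5.13 × 10^-2 M

C₀ = 5.1 × 10^-2 M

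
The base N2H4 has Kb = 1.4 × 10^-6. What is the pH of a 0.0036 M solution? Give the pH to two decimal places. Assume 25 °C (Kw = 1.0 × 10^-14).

pH = 9.85

N2H4 + H2O ⇌ N2H5+ + OH-
Let x = [OH-] at equilibrium. Kb = x²/(0.0036 − x).
Since Kb ≪ C₀, x ≈ √(Kb·C₀) = 7.10 × 10^-5 M.
(x/C₀ = 2% < 5%, so the approximation holds.)
pOH = −log(7.10 × 10^-5) = 4.15; pH = 14.00 − 4.15 = 9.85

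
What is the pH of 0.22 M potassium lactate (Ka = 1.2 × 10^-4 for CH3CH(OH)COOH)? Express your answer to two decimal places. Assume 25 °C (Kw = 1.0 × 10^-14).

pH = 8.63

CH3CH(OH)COO- is the conjugate base of the weak acid CH3CH(OH)COOH.
Kb = Kw/Ka = 1.0×10^-14 / 1.2 × 10^-4 = 8.33 × 10^-11
From the ICE table, Kb = [OH-]²/(0.22 − [OH-]) = 8.33 × 10^-11.
Since Kb ≪ C₀, [OH-] ≈ √(Kb·C₀) = 4.28 × 10^-6 M.
([OH-]/C₀ = 0.0019% < 5%, so the approximation holds.)
pOH = −log(4.28 × 10^-6) = 5.37; pH = 14.00 − 5.37 = 8.63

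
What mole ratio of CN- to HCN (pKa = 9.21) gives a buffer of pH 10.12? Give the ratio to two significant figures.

ratio = 8.1

pH = pKa + log(r) ⇒ log(r) = 10.12 − 9.21 = +0.91
r = [CN-]/[HCN] = 10^(+0.91) = 8.13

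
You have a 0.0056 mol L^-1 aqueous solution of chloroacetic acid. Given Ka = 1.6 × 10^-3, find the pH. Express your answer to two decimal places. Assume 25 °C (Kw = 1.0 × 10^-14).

ClCH2COOH ⇌ ClCH2COO- + H+
Ka = [H+]²/(0.0056 − [H+]) = 1.6 × 10^-3
[H+] is not negligible relative to C₀; solve [H+]² + 0.0016·[H+] − 8.96e-06 = 0.
[H+] = [−0.0016 + √(0.0016² + 3.58e-05)]/2 = 2.30 × 10^-3 M
pH = −log[H+] = −log(2.30 × 10^-3) = 2.64

pH = 2.64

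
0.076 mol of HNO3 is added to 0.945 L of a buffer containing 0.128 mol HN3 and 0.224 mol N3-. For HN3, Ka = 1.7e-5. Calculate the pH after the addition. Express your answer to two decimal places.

pH = 4.63

After neutralization: n(HN3) = 0.204 mol, n(N3-) = 0.148 mol.
pKa = −log(1.7 × 10^-5) = 4.770
pH = pKa + log(n_N3-/n_HN3) = 4.770 + log(0.148/0.204) = 4.770 + (-0.139)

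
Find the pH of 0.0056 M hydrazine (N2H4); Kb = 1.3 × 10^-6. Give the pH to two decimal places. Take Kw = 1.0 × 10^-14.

N2H4 + H2O ⇌ N2H5+ + OH-
Kb = x²/(0.0056 − x) = 1.3 × 10^-6
Assume x ≪ 0.0056: x ≈ √(1.3 × 10^-6 × 0.0056) = 8.53 × 10^-5 M
(x/C₀ = 1.5% < 5%, so the approximation holds.)
pOH = 4.07, so pH = 14.00 − pOH = 9.93

pH = 9.93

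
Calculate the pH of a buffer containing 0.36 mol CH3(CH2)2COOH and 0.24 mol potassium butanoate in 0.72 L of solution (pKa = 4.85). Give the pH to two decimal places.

pH = pKa + log([A⁻]/[HA]) = 4.85 + log(0.24/0.36)
pH = 4.85 + (-0.176) = 4.67

pH = 4.67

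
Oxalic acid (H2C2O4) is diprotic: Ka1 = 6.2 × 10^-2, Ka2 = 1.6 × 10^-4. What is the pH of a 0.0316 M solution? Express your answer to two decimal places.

Ka1 ≫ Ka2, so treat the first dissociation as the only significant source of H+.
Ka1 = x²/(0.0316 − x) = 6.2 × 10^-2
Solving the quadratic: x = (−Ka1 + √(Ka1² + 4·Ka1·C₀))/2 = 2.30 × 10^-2 M
pH = −log(2.30 × 10^-2) = 1.64

pH = 1.64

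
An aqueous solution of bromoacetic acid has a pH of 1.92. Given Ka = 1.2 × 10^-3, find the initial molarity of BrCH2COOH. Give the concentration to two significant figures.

C₀ = 1.3 × 10^-1 M

[H+] = 10^(-1.92) = 1.20 × 10^-2 M = x
Ka = x²/(C₀ − x) ⇒ C₀ = x + x²/Ka
C₀ = 1.20 × 10^-2 + (1.20 × 10^-2)²/(1.2 × 10^-3) = 1.32 × 10^-1 M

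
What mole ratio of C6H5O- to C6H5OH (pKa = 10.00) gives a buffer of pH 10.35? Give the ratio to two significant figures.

ratio = 2.2

pH = pKa + log(r) ⇒ log(r) = 10.35 − 10.00 = +0.35
r = [C6H5O-]/[C6H5OH] = 10^(+0.35) = 2.24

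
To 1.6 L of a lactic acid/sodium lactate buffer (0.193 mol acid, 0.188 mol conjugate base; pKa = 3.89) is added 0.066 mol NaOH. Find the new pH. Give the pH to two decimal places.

pH = 4.19

OH- converts CH3CH(OH)COOH to CH3CH(OH)COO-: CH3CH(OH)COOH → 0.127 mol, CH3CH(OH)COO- → 0.254 mol.
pH = pKa + log([A⁻]/[HA]) = 3.89 + log(0.254/0.127) = 3.89 +0.301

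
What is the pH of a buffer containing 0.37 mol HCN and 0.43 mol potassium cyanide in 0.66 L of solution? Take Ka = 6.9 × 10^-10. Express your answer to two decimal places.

pH = 9.23

pKa = −log(6.9 × 10^-10) = 9.161
Using pH = pKa + log([base]/[acid]) with [base]/[acid] = 0.43/0.37:
pH = 9.161 + (+0.065) = 9.23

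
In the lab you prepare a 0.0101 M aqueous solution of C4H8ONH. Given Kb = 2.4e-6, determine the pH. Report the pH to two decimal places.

pH = 10.19

C4H8ONH + H2O ⇌ C4H8ONH2+ + OH-
Kb = [OH-]²/(0.0101 − [OH-]) = 2.4 × 10^-6
Since Kb ≪ C₀, [OH-] ≈ √(Kb·C₀) = 1.56 × 10^-4 M.
([OH-]/C₀ = 1.5% < 5%, so the approximation holds.)
pOH = −log(1.56 × 10^-4) = 3.81; pH = 14.00 − 3.81 = 10.19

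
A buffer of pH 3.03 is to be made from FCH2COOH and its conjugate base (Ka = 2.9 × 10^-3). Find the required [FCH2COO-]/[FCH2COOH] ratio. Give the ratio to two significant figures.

pKa = -log(2.9 × 10^-3) = 2.538
pH = pKa + log(r) ⇒ log(r) = 3.03 − 2.538 = +0.492
r = [FCH2COO-]/[FCH2COOH] = 10^(+0.492) = 3.1

ratio = 3.1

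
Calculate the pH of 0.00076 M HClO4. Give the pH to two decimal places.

pH = 3.12

HClO4 is a strong acid and dissociates completely, so [H+] = 0.00076 M.
pH = -log(0.00076) = 3.12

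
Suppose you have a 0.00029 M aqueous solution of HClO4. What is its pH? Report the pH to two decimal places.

pH = 3.54

HClO4 is a strong acid and dissociates completely, so [H+] = 0.00029 M.
pH = -log(0.00029) = 3.54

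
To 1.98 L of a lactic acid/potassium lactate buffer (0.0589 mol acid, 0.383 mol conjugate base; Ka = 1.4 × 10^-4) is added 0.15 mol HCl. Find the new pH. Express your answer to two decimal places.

pH = 3.90

After neutralization: n(CH3CH(OH)COOH) = 0.209 mol, n(CH3CH(OH)COO-) = 0.233 mol.
pKa = −log(1.4 × 10^-4) = 3.854
pH = pKa + log(n_CH3CH(OH)COO-/n_CH3CH(OH)COOH) = 3.854 + log(0.233/0.209) = 3.854 + (+0.047)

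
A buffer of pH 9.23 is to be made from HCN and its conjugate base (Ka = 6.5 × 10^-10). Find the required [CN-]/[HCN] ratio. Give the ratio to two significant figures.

ratio = 1.1

pKa = -log(6.5 × 10^-10) = 9.187
pH = pKa + log(r) ⇒ log(r) = 9.23 − 9.187 = +0.043
r = [CN-]/[HCN] = 10^(+0.043) = 1.1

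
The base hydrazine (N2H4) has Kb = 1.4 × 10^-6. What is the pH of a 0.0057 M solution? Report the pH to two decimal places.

pH = 9.95

N2H4 + H2O ⇌ N2H5+ + OH-
Kb = x²/(0.0057 − x) = 1.4 × 10^-6
Assume x ≪ 0.0057: x ≈ √(1.4 × 10^-6 × 0.0057) = 8.93 × 10^-5 M
(x/C₀ = 1.6% < 5%, so the approximation holds.)
pOH = −log(8.93 × 10^-5) = 4.05; pH = 14.00 − 4.05 = 9.95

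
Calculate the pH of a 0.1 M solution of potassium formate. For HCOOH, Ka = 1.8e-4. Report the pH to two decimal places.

pH = 8.37

HCOO- is the conjugate base of the weak acid HCOOH.
Kb = Kw/Ka = 1.0×10^-14 / 1.8 × 10^-4 = 5.56 × 10^-11
From the ICE table, Kb = x²/(0.1 − x) = 5.56 × 10^-11.
Neglecting x in the denominator: x = √(5.56 × 10^-11 × 0.1) = 2.36 × 10^-6 M
pOH = 5.63, so pH = 14.00 − pOH = 8.37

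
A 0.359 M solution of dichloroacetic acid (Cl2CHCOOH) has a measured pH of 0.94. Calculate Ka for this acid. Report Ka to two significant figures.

[H+] = 10^(-0.94) = 1.15 × 10^-1 M
At equilibrium [HA] = 0.359 − 1.15 × 10^-1 = 2.44 × 10^-1 M
Ka = [H+][A-]/[HA] = (1.15 × 10^-1)² / 2.44 × 10^-1 = 5.4 × 10^-2

Ka = 5.4 × 10^-2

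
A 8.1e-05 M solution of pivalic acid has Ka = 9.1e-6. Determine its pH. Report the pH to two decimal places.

pH = 4.64

(CH3)3CCOOH ⇌ (CH3)3CCOO- + H+
Let x = [H+] at equilibrium. Ka = x²/(8.1e-05 − x).
The 5% rule fails; solving x² + Ka·x − Ka·C₀ = 0 exactly:
x = (−Ka + √(Ka² + 4·Ka·C₀))/2 = 2.30 × 10^-5 M
pH = −log(2.30 × 10^-5) = 4.64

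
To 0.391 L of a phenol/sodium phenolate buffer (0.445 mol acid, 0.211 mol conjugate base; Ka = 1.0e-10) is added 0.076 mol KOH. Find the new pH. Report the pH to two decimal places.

pH = 9.89

After neutralization: n(C6H5OH) = 0.369 mol, n(C6H5O-) = 0.287 mol.
pKa = −log(1.0 × 10^-10) = 10.000
Henderson–Hasselbalch with mole ratio 0.287/0.369: pH = 10.000 + (-0.109)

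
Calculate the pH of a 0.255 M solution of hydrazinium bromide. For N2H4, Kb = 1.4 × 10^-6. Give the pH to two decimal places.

N2H5+ is the conjugate acid of the weak base N2H4.
Ka = Kw/Kb = 1.0×10^-14 / 1.4 × 10^-6 = 7.14 × 10^-9
From the ICE table, Ka = x²/(0.255 − x) = 7.14 × 10^-9.
Assume x ≪ 0.255: x ≈ √(7.14 × 10^-9 × 0.255) = 4.27 × 10^-5 M
(x/C₀ = 0.017% < 5%, so the approximation holds.)
pH = −log(4.27 × 10^-5) = 4.37

pH = 4.37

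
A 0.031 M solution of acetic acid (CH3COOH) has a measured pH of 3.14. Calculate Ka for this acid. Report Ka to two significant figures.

[H+] = 10^(-3.14) = 7.24 × 10^-4 M
At equilibrium [HA] = 0.031 − 7.24 × 10^-4 = 3.03 × 10^-2 M
Ka = [H+][A-]/[HA] = (7.24 × 10^-4)² / 3.03 × 10^-2 = 1.7 × 10^-5

Ka = 1.7 × 10^-5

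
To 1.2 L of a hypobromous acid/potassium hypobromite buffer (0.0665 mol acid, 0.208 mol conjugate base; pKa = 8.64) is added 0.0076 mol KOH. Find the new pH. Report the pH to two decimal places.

pH = 9.20

OH- converts HOBr to OBr-: HOBr → 0.0589 mol, OBr- → 0.216 mol.
Henderson–Hasselbalch with mole ratio 0.216/0.0589: pH = 8.64 + (+0.564)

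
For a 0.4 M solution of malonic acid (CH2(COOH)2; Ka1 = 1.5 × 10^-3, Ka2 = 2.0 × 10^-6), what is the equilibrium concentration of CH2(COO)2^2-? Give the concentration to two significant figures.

2.0 × 10^-6 M

First ionization gives [H+] ≈ [CH2(COOH)COO-] = 2.38 × 10^-2 M.
Second step: Ka2 = [H+][CH2(COO)2^2-]/[CH2(COOH)COO-] ≈ [CH2(COO)2^2-] (since [H+] ≈ [CH2(COOH)COO-]).
So [CH2(COO)2^2-] ≈ Ka2.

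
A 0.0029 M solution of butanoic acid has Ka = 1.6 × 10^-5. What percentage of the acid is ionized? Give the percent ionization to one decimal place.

CH3(CH2)2COOH ⇌ CH3(CH2)2COO- + H+; let x = [H+] at equilibrium.
Solve x² + 1.6e-05x − 4.64e-08 = 0 → x = 2.08 × 10^-4 M
% ionization = x/C₀ × 100% = 2.08 × 10^-4/0.0029 × 100% = 7.2%

7.2%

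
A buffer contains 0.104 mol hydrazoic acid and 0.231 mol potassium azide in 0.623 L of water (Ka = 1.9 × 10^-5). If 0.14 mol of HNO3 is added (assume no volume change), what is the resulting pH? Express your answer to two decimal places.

pH = 4.29

After neutralization: n(HN3) = 0.244 mol, n(N3-) = 0.091 mol.
pKa = −log(1.9 × 10^-5) = 4.721
pH = pKa + log([A⁻]/[HA]) = 4.721 + log(0.091/0.244) = 4.721 -0.428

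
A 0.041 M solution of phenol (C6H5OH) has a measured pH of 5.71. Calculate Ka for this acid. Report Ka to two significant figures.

[H+] = 10^(-5.71) = 1.95 × 10^-6 M
At equilibrium [HA] = 0.041 − 1.95 × 10^-6 = 4.10 × 10^-2 M
Ka = [H+][A-]/[HA] = (1.95 × 10^-6)² / 4.10 × 10^-2 = 9.3 × 10^-11

Ka = 9.3 × 10^-11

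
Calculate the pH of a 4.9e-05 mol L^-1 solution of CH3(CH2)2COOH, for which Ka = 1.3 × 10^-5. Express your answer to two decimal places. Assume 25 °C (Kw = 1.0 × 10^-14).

pH = 4.71

CH3(CH2)2COOH ⇌ CH3(CH2)2COO- + H+
Ka = x²/(4.9e-05 − x) = 1.3 × 10^-5
The 5% rule fails; solving x² + Ka·x − Ka·C₀ = 0 exactly:
x = (−Ka + √(Ka² + 4·Ka·C₀))/2 = 1.96 × 10^-5 M
pH = −log[H+] = −log(1.96 × 10^-5) = 4.71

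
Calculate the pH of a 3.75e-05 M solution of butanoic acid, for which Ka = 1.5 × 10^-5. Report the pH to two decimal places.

pH = 4.76

CH3(CH2)2COOH ⇌ CH3(CH2)2COO- + H+
Ka = x²/(3.75e-05 − x) = 1.5 × 10^-5
x is not negligible relative to C₀; solve x² + 1.5e-05·x − 5.62e-10 = 0.
x = (−Ka + √(Ka² + 4·Ka·C₀))/2 = 1.74 × 10^-5 M
pH = −log(1.74 × 10^-5) = 4.76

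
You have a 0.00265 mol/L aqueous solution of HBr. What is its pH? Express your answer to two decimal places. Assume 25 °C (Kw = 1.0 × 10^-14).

pH = 2.58

HBr is a strong acid and dissociates completely, so [H+] = 0.00265 M.
pH = -log(0.00265) = 2.58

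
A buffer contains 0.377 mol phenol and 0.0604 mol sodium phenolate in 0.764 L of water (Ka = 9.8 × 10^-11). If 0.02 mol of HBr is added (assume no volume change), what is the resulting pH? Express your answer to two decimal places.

Added H+ converts C6H5O- to C6H5OH: C6H5OH → 0.397 mol, C6H5O- → 0.0404 mol.
pKa = −log(9.8 × 10^-11) = 10.009
pH = pKa + log(n_C6H5O-/n_C6H5OH) = 10.009 + log(0.0404/0.397) = 10.009 + (-0.992)

pH = 9.02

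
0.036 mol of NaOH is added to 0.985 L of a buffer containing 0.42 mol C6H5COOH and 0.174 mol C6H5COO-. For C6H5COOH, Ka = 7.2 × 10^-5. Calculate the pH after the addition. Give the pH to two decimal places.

pH = 3.88

OH- converts C6H5COOH to C6H5COO-: C6H5COOH → 0.384 mol, C6H5COO- → 0.21 mol.
pKa = −log(7.2 × 10^-5) = 4.143
pH = pKa + log([A⁻]/[HA]) = 4.143 + log(0.21/0.384) = 4.143 -0.262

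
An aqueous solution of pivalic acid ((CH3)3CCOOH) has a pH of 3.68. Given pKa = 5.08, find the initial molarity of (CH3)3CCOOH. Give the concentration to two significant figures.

C₀ = 5.5 × 10^-3 M

[H+] = 10^(-3.68) = 2.09 × 10^-4 M = x
Ka = 10^(−5.08) = 8.32 × 10^-6
Ka = x²/(C₀ − x) ⇒ C₀ = x + x²/Ka
C₀ = 2.09 × 10^-4 + (2.09 × 10^-4)²/(8.32 × 10^-6) = 5.46 × 10^-3 M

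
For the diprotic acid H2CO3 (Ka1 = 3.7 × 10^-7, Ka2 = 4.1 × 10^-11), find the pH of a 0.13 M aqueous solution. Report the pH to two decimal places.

Ka1 ≫ Ka2, so treat the first dissociation as the only significant source of H+.
Ka1 = x²/(0.13 − x) = 3.7 × 10^-7
x ≈ √(3.7 × 10^-7 × 0.13) = 2.19 × 10^-4 M
pH = −log(2.19 × 10^-4) = 3.66

pH = 3.66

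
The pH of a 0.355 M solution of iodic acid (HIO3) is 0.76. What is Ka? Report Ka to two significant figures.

[H+] = 10^(-0.76) = 1.74 × 10^-1 M
At equilibrium [HA] = 0.355 − 1.74 × 10^-1 = 1.81 × 10^-1 M
Ka = [H+][A-]/[HA] = (1.74 × 10^-1)² / 1.81 × 10^-1 = 1.7 × 10^-1

Ka = 1.7 × 10^-1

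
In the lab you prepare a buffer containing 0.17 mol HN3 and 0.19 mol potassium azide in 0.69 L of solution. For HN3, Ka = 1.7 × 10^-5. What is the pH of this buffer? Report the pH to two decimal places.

pH = 4.82

pKa = −log(1.7 × 10^-5) = 4.770
pH = pKa + log([A⁻]/[HA]) = 4.770 + log(0.19/0.17)
pH = 4.770 + (+0.048) = 4.82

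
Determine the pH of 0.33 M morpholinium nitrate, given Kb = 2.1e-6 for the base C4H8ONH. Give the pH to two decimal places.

C4H8ONH2+ is the conjugate acid of the weak base C4H8ONH.
Ka = Kw/Kb = 1.0×10^-14 / 2.1 × 10^-6 = 4.76 × 10^-9
Ka = x²/(0.33 − x) = 4.76 × 10^-9
Assume x ≪ 0.33: x ≈ √(4.76 × 10^-9 × 0.33) = 3.96 × 10^-5 M
pH = −log[H+] = −log(3.96 × 10^-5) = 4.40

pH = 4.40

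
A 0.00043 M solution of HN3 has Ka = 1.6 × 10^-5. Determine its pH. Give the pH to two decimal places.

HN3 ⇌ N3- + H+
Let x = [H+] at equilibrium. Ka = x²/(0.00043 − x).
x is not negligible relative to C₀; solve x² + 1.6e-05·x − 6.88e-09 = 0.
x = [−1.6e-05 + √(1.6e-05² + 2.75e-08)]/2 = 7.53 × 10^-5 M
pH = −log(7.53 × 10^-5) = 4.12

pH = 4.12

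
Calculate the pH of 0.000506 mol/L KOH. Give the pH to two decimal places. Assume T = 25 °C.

KOH is a strong base; [OH-] = 0.000506 M.
pOH = -log(0.000506) = 3.30
pH = 14.00 - 3.30 = 10.70

pH = 10.70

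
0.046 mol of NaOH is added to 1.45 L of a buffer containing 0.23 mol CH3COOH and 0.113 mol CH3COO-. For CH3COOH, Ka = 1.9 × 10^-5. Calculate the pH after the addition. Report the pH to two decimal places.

pH = 4.66

OH- converts CH3COOH to CH3COO-: CH3COOH → 0.184 mol, CH3COO- → 0.159 mol.
pKa = −log(1.9 × 10^-5) = 4.721
pH = pKa + log([A⁻]/[HA]) = 4.721 + log(0.159/0.184) = 4.721 -0.063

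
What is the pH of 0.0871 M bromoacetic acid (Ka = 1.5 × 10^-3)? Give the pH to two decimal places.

BrCH2COOH ⇌ BrCH2COO- + H+
Let x = [H+] at equilibrium. Ka = x²/(0.0871 − x).
Here C₀/Ka ≈ 58.1, so the small-x approximation fails. Use the quadratic:
x = (−Ka + √(Ka² + 4·Ka·C₀))/2 = 1.07 × 10^-2 M
pH = −log(1.07 × 10^-2) = 1.97

pH = 1.97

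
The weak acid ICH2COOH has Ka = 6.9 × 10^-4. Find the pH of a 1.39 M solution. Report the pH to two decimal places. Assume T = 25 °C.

pH = 1.51

ICH2COOH ⇌ ICH2COO- + H+
Ka = x²/(1.39 − x) = 6.9 × 10^-4
Since Ka ≪ C₀, x ≈ √(Ka·C₀) = 3.10 × 10^-2 M.
Check: 2.2% ionized — well under 5%, approximation valid.
pH = −log(3.10 × 10^-2) = 1.51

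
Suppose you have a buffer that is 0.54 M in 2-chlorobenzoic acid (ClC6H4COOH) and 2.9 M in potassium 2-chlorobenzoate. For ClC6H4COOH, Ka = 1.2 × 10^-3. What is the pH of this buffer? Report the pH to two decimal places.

pH = 3.65

pKa = −log(1.2 × 10^-3) = 2.921
pH = pKa + log([A⁻]/[HA]) = 2.921 + log(2.9/0.54)
pH = 2.921 + (+0.730) = 3.65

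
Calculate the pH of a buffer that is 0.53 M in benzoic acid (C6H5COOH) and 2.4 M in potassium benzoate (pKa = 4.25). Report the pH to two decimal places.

Using pH = pKa + log([base]/[acid]) with [base]/[acid] = 2.4/0.53:
pH = 4.25 + (+0.656) = 4.91

pH = 4.91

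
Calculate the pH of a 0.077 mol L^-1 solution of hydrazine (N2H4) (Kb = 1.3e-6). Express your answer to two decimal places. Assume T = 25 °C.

N2H4 + H2O ⇌ N2H5+ + OH-
Kb = x²/(0.077 − x) = 1.3 × 10^-6
Neglecting x in the denominator: x = √(1.3 × 10^-6 × 0.077) = 3.16 × 10^-4 M
Check: 0.41% ionized — well under 5%, approximation valid.
pOH = −log(3.16 × 10^-4) = 3.50; pH = 14.00 − 3.50 = 10.50

pH = 10.50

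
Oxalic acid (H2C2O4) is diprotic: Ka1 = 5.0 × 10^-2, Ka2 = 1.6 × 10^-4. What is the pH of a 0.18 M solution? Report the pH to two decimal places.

Since Ka1 ≫ Ka2, the first ionization dominates [H+].
Ka1 = x²/(0.18 − x) = 5.0 × 10^-2
Solving the quadratic: x = (−Ka1 + √(Ka1² + 4·Ka1·C₀))/2 = 7.31 × 10^-2 M
pH = −log(7.31 × 10^-2) = 1.14

pH = 1.14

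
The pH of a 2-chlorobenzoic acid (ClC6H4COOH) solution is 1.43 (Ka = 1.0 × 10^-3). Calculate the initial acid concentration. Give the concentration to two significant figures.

C₀ = 1.4 M

[H+] = 10^(-1.43) = 3.72 × 10^-2 M = x
Ka = x²/(C₀ − x) ⇒ C₀ = x + x²/Ka
C₀ = 3.72 × 10^-2 + (3.72 × 10^-2)²/(1.0 × 10^-3) = 1.42 M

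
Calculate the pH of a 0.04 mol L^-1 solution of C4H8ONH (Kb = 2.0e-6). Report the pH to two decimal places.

C4H8ONH + H2O ⇌ C4H8ONH2+ + OH-
From the ICE table, Kb = [OH-]²/(0.04 − [OH-]) = 2.0 × 10^-6.
Assume [OH-] ≪ 0.04: [OH-] ≈ √(2.0 × 10^-6 × 0.04) = 2.83 × 10^-4 M
Check: 0.71% ionized — well under 5%, approximation valid.
pOH = 3.55, so pH = 14.00 − pOH = 10.45

pH = 10.45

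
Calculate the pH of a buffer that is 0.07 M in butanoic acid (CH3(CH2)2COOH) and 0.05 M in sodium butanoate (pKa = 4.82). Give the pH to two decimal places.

Using pH = pKa + log([base]/[acid]) with [base]/[acid] = 0.05/0.07:
pH = 4.82 + (-0.146) = 4.67

pH = 4.67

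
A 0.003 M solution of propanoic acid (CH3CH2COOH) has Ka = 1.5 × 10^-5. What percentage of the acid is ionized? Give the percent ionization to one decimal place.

6.8%

CH3CH2COOH ⇌ CH3CH2COO- + H+; let x = [H+] at equilibrium.
Solve x² + 1.5e-05x − 4.5e-08 = 0 → x = 2.05 × 10^-4 M
Fraction ionized = 2.05 × 10^-4 / 0.003 = 0.0683 → 6.8%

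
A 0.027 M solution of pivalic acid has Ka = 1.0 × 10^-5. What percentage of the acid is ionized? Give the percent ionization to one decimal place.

1.9%

(CH3)3CCOOH ⇌ (CH3)3CCOO- + H+; let x = [H+] at equilibrium.
x ≈ √(Ka·C₀) = √(1.0 × 10^-5 × 0.027) = 5.20 × 10^-4 M
% ionization = x/C₀ × 100% = 5.20 × 10^-4/0.027 × 100% = 1.9%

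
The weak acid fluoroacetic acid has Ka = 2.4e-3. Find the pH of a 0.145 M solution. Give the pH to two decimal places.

FCH2COOH ⇌ FCH2COO- + H+
From the ICE table, Ka = [H+]²/(0.145 − [H+]) = 2.4 × 10^-3.
The 5% rule fails; solving [H+]² + Ka·[H+] − Ka·C₀ = 0 exactly:
[H+] = [−0.0024 + √(0.0024² + 0.00139)]/2 = 1.75 × 10^-2 M
pH = −log[H+] = −log(1.75 × 10^-2) = 1.76

pH = 1.76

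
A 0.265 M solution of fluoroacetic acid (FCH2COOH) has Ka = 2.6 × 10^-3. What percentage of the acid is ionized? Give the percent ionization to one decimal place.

FCH2COOH ⇌ FCH2COO- + H+; let x = [H+] at equilibrium.
Ka = x²/(C₀ − x); solving the quadratic gives x = 2.50 × 10^-2 M.
% ionization = x/C₀ × 100% = 2.50 × 10^-2/0.265 × 100% = 9.4%

9.4%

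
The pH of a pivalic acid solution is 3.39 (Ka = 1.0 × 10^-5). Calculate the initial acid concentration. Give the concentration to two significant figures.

[H+] = 10^(-3.39) = 4.07 × 10^-4 M = x
Ka = x²/(C₀ − x) ⇒ C₀ = x + x²/Ka
C₀ = 4.07 × 10^-4 + (4.07 × 10^-4)²/(1.0 × 10^-5) = 1.70 × 10^-2 M

C₀ = 1.7 × 10^-2 M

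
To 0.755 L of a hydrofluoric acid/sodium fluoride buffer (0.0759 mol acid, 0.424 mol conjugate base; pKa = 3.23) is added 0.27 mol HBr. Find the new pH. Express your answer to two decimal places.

Added H+ converts F- to HF: HF → 0.346 mol, F- → 0.154 mol.
pH = pKa + log([A⁻]/[HA]) = 3.23 + log(0.154/0.346) = 3.23 -0.352

pH = 2.88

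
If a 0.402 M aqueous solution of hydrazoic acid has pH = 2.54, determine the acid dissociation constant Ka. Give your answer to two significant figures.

Ka = 2.1 × 10^-5

[H+] = 10^(-2.54) = 2.88 × 10^-3 M
At equilibrium [HA] = 0.402 − 2.88 × 10^-3 = 3.99 × 10^-1 M
Ka = [H+][A-]/[HA] = (2.88 × 10^-3)² / 3.99 × 10^-1 = 2.1 × 10^-5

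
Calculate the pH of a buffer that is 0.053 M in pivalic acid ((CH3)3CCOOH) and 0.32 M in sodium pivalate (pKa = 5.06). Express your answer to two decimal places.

pH = pKa + log([A⁻]/[HA]) = 5.06 + log(0.32/0.053)
pH = 5.06 + (+0.781) = 5.84

pH = 5.84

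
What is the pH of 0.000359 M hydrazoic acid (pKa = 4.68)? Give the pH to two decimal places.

HN3 ⇌ N3- + H+
Ka = 10^(−4.68) = 2.09 × 10^-5
Let x = [H+] at equilibrium. Ka = x²/(0.000359 − x).
x is not negligible relative to C₀; solve x² + 2.09e-05·x − 7.5e-09 = 0.
x = (−Ka + √(Ka² + 4·Ka·C₀))/2 = 7.68 × 10^-5 M
pH = −log(7.68 × 10^-5) = 4.11

pH = 4.11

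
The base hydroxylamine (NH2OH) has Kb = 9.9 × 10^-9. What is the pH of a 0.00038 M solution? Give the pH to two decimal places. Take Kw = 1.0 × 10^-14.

NH2OH + H2O ⇌ NH3OH+ + OH-
Kb = [OH-]²/(0.00038 − [OH-]) = 9.9 × 10^-9
Assume [OH-] ≪ 0.00038: [OH-] ≈ √(9.9 × 10^-9 × 0.00038) = 1.94 × 10^-6 M
Check: 0.51% ionized — well under 5%, approximation valid.
pOH = −log(1.94 × 10^-6) = 5.71; pH = 14.00 − 5.71 = 8.29

pH = 8.29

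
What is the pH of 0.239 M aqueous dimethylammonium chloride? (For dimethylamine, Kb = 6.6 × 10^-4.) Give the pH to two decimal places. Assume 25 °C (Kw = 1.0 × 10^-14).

pH = 5.72

(CH3)2NH2+ is the conjugate acid of the weak base (CH3)2NH.
Ka = Kw/Kb = 1.0×10^-14 / 6.6 × 10^-4 = 1.52 × 10^-11
From the ICE table, Ka = [H+]²/(0.239 − [H+]) = 1.52 × 10^-11.
Assume [H+] ≪ 0.239: [H+] ≈ √(1.52 × 10^-11 × 0.239) = 1.91 × 10^-6 M
([H+]/C₀ = 0.0008% < 5%, so the approximation holds.)
pH = −log[H+] = −log(1.91 × 10^-6) = 5.72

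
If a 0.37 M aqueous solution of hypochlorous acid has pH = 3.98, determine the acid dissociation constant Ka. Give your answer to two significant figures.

[H+] = 10^(-3.98) = 1.05 × 10^-4 M
At equilibrium [HA] = 0.37 − 1.05 × 10^-4 = 3.70 × 10^-1 M
Ka = [H+][A-]/[HA] = (1.05 × 10^-4)² / 3.70 × 10^-1 = 3.0 × 10^-8

Ka = 3.0 × 10^-8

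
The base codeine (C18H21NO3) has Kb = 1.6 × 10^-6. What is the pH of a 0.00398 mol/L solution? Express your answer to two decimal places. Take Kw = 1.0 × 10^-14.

C18H21NO3 + H2O ⇌ C18H22NO3+ + OH-
Kb = x²/(0.00398 − x) = 1.6 × 10^-6
Neglecting x in the denominator: x = √(1.6 × 10^-6 × 0.00398) = 7.98 × 10^-5 M
(x/C₀ = 2% < 5%, so the approximation holds.)
pOH = 4.10, so pH = 14.00 − pOH = 9.90

pH = 9.90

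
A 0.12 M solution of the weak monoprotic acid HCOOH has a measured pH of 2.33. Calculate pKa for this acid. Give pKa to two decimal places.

[H+] = 10^(-2.33) = 4.68 × 10^-3 M
At equilibrium [HA] = 0.12 − 4.68 × 10^-3 = 1.15 × 10^-1 M
Ka = [H+][A-]/[HA] = (4.68 × 10^-3)² / 1.15 × 10^-1 = 1.90 × 10^-4
pKa = -log(1.90 × 10^-4) = 3.72

pKa = 3.72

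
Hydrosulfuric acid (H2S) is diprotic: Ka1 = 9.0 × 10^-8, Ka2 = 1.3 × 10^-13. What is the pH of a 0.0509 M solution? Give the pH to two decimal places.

pH = 4.17

Ka1 ≫ Ka2, so treat the first dissociation as the only significant source of H+.
Ka1 = x²/(0.0509 − x) = 9.0 × 10^-8
x ≈ √(9.0 × 10^-8 × 0.0509) = 6.77 × 10^-5 M
pH = −log(6.77 × 10^-5) = 4.17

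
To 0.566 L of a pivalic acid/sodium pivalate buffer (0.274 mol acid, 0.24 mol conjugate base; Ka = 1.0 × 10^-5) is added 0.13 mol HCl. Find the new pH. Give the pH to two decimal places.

After neutralization: n((CH3)3CCOOH) = 0.404 mol, n((CH3)3CCOO-) = 0.11 mol.
pKa = −log(1.0 × 10^-5) = 5.000
pH = pKa + log(n_(CH3)3CCOO-/n_(CH3)3CCOOH) = 5.000 + log(0.11/0.404) = 5.000 + (-0.565)

pH = 4.44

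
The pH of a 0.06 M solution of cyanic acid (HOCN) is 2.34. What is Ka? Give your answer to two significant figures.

Ka = 3.8 × 10^-4

[H+] = 10^(-2.34) = 4.57 × 10^-3 M
At equilibrium [HA] = 0.06 − 4.57 × 10^-3 = 5.54 × 10^-2 M
Ka = [H+][A-]/[HA] = (4.57 × 10^-3)² / 5.54 × 10^-2 = 3.8 × 10^-4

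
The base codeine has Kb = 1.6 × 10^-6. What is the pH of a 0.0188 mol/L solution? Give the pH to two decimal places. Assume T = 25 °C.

C18H21NO3 + H2O ⇌ C18H22NO3+ + OH-
Kb = [OH-]²/(0.0188 − [OH-]) = 1.6 × 10^-6
Neglecting [OH-] in the denominator: [OH-] = √(1.6 × 10^-6 × 0.0188) = 1.73 × 10^-4 M
pOH = −log(1.73 × 10^-4) = 3.76; pH = 14.00 − 3.76 = 10.24

pH = 10.24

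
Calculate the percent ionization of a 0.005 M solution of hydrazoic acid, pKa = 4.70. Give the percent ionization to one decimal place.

6.1%

HN3 ⇌ N3- + H+; let x = [H+] at equilibrium.
Ka = 10^(−4.70) = 2.00 × 10^-5
Ka = x²/(C₀ − x); solving the quadratic gives x = 3.06 × 10^-4 M.
Fraction ionized = 3.06 × 10^-4 / 0.005 = 0.0612 → 6.1%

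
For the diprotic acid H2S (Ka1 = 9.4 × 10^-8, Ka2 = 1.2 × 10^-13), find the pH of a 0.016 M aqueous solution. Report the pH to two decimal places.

Ka1 ≫ Ka2, so treat the first dissociation as the only significant source of H+.
Ka1 = x²/(0.016 − x) = 9.4 × 10^-8
x ≈ √(9.4 × 10^-8 × 0.016) = 3.88 × 10^-5 M
pH = −log(3.88 × 10^-5) = 4.41

pH = 4.41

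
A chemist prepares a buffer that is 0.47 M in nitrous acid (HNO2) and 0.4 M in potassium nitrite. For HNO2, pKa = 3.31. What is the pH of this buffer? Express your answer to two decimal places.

pH = 3.24

Using pH = pKa + log([base]/[acid]) with [base]/[acid] = 0.4/0.47:
pH = 3.31 + (-0.070) = 3.24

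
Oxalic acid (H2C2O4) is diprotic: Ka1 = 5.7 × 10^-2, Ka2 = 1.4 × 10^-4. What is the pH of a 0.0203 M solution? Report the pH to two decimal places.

pH = 1.80

Ka1 ≫ Ka2, so treat the first dissociation as the only significant source of H+.
Ka1 = x²/(0.0203 − x) = 5.7 × 10^-2
Solving the quadratic: x = (−Ka1 + √(Ka1² + 4·Ka1·C₀))/2 = 1.59 × 10^-2 M
pH = −log(1.59 × 10^-2) = 1.80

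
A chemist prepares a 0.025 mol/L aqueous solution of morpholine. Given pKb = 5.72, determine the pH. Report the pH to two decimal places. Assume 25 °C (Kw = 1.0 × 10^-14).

C4H8ONH + H2O ⇌ C4H8ONH2+ + OH-
Kb = 10^(−5.72) = 1.91 × 10^-6
From the ICE table, Kb = [OH-]²/(0.025 − [OH-]) = 1.91 × 10^-6.
Assume [OH-] ≪ 0.025: [OH-] ≈ √(1.91 × 10^-6 × 0.025) = 2.19 × 10^-4 M
Check: 0.87% ionized — well under 5%, approximation valid.
pOH = −log(2.19 × 10^-4) = 3.66; pH = 14.00 − 3.66 = 10.34

pH = 10.34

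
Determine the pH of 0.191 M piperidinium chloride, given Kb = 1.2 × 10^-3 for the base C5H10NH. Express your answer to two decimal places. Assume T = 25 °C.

C5H10NH2+ is the conjugate acid of the weak base C5H10NH.
Ka = Kw/Kb = 1.0×10^-14 / 1.2 × 10^-3 = 8.33 × 10^-12
Ka = [H+]²/(0.191 − [H+]) = 8.33 × 10^-12
Since Ka ≪ C₀, [H+] ≈ √(Ka·C₀) = 1.26 × 10^-6 M.
([H+]/C₀ = 0.00066% < 5%, so the approximation holds.)
pH = −log[H+] = −log(1.26 × 10^-6) = 5.90

pH = 5.90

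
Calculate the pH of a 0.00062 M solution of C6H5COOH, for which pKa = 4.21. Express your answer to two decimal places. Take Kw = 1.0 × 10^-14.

C6H5COOH ⇌ C6H5COO- + H+
Ka = 10^(−4.21) = 6.17 × 10^-5
Ka = [H+]²/(0.00062 − [H+]) = 6.17 × 10^-5
The 5% rule fails; solving [H+]² + Ka·[H+] − Ka·C₀ = 0 exactly:
[H+] = (−Ka + √(Ka² + 4·Ka·C₀))/2 = 1.67 × 10^-4 M
pH = −log[H+] = −log(1.67 × 10^-4) = 3.78

pH = 3.78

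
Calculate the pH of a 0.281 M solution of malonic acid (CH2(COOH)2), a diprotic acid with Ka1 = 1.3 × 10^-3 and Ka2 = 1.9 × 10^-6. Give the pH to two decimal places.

pH = 1.73

Since Ka1 ≫ Ka2, the first ionization dominates [H+].
Ka1 = x²/(0.281 − x) = 1.3 × 10^-3
Solving the quadratic: x = (−Ka1 + √(Ka1² + 4·Ka1·C₀))/2 = 1.85 × 10^-2 M
pH = −log(1.85 × 10^-2) = 1.73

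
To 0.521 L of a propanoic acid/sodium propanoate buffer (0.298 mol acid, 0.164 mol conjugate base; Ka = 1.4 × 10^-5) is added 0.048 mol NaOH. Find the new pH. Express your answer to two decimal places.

OH- converts CH3CH2COOH to CH3CH2COO-: CH3CH2COOH → 0.25 mol, CH3CH2COO- → 0.212 mol.
pKa = −log(1.4 × 10^-5) = 4.854
pH = pKa + log([A⁻]/[HA]) = 4.854 + log(0.212/0.25) = 4.854 -0.072

pH = 4.78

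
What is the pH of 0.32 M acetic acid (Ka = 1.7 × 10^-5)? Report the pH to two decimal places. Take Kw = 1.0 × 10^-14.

pH = 2.63

CH3COOH ⇌ CH3COO- + H+
Ka = [H+]²/(0.32 − [H+]) = 1.7 × 10^-5
Since Ka ≪ C₀, [H+] ≈ √(Ka·C₀) = 2.33 × 10^-3 M.
Check: 0.73% ionized — well under 5%, approximation valid.
pH = −log(2.33 × 10^-3) = 2.63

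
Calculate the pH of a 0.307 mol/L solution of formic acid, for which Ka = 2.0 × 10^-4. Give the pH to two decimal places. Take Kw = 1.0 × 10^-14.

pH = 2.11

HCOOH ⇌ HCOO- + H+
From the ICE table, Ka = x²/(0.307 − x) = 2.0 × 10^-4.
Since Ka ≪ C₀, x ≈ √(Ka·C₀) = 7.84 × 10^-3 M.
pH = −log[H+] = −log(7.84 × 10^-3) = 2.11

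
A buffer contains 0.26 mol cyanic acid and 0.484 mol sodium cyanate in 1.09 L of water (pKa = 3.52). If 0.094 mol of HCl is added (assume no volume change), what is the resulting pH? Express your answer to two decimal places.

pH = 3.56

After neutralization: n(HOCN) = 0.354 mol, n(OCN-) = 0.39 mol.
pH = pKa + log(n_OCN-/n_HOCN) = 3.52 + log(0.39/0.354) = 3.52 + (+0.042)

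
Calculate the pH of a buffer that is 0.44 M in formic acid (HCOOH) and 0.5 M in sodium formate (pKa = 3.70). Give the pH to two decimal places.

Henderson–Hasselbalch: pH = pKa + log([HCOO-]/[HCOOH]) = 3.70 + log(0.5/0.44)
pH = 3.70 + (+0.056) = 3.76

pH = 3.76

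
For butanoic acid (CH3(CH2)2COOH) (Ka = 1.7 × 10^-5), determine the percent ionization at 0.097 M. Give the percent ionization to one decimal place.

CH3(CH2)2COOH ⇌ CH3(CH2)2COO- + H+; let x = [H+] at equilibrium.
x ≈ √(Ka·C₀) = √(1.7 × 10^-5 × 0.097) = 1.28 × 10^-3 M
Fraction ionized = 1.28 × 10^-3 / 0.097 = 0.0132 → 1.3%

1.3%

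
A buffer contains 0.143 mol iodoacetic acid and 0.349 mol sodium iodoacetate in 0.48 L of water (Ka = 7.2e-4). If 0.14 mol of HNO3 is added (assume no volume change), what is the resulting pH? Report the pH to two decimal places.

pH = 3.01

Added H+ converts ICH2COO- to ICH2COOH: ICH2COOH → 0.283 mol, ICH2COO- → 0.209 mol.
pKa = −log(7.2 × 10^-4) = 3.143
Henderson–Hasselbalch with mole ratio 0.209/0.283: pH = 3.143 + (-0.132)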